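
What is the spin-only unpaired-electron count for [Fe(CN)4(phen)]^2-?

Each cyanide is −1; 1,10-phenanthroline is neutral; balancing the −2 overall charge requires Fe(II).
Fe sits in group 8, so the d-electron count is 8 − 2 = 6.
Counting donor atoms: 4×cyanide (monodentate) → 4 donors; 1×1,10-phenanthroline (bidentate) → 2 donors. Coordination number = 6.
The spin state decides the count: Cyanide is a strong-field ligand (high in the spectrochemical series) for a first-row metal, so the complex is low-spin.
An octahedral low-spin d⁶ ion is t₂g⁶e_g⁰, giving 0 unpaired electrons.

0 unpaired electrons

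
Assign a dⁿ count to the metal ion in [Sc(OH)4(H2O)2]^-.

d0

Ligand charges: each hydroxide is −1; water is neutral. With an overall charge of −1 the scandium centre must be in the +3 oxidation state.
Group 3 minus oxidation state 3 gives a d⁰ configuration.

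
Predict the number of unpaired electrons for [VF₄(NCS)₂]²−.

Summing ligand charges against the −2 overall charge gives an oxidation state of +4 for vanadium.
Vanadium is a group-5 element; V(IV) is therefore d¹.
In an octahedral field the d¹ configuration is t₂g¹e_g⁰ (only one arrangement possible), giving 1 unpaired electron.

1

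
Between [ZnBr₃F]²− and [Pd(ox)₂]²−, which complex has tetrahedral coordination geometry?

[ZnBr₃F]²−

For [ZnBr₃F]²−: Summing ligand charges against the −2 overall charge gives an oxidation state of +2 for zinc. Zinc is a group-12 element; Zn(II) is therefore d¹⁰. A d¹⁰ ion has no crystal-field stabilisation preference between square planar and tetrahedral, so four ligands adopt the sterically favoured tetrahedral geometry. → tetrahedral.
For [Pd(ox)₂]²−: Summing ligand charges against the −2 overall charge gives an oxidation state of +2 for palladium. Group 10 minus oxidation state 2 gives a d⁸ configuration. A 4d d⁸ ion has a large crystal-field splitting; square planar leaves the high-energy d_{x²−y²} orbital empty and maximises CFSE. → square planar.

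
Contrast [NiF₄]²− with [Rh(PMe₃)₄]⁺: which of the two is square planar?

For [NiF₄]²−: Summing ligand charges against the −2 overall charge gives an oxidation state of +2 for nickel. Group 10 minus oxidation state 2 gives a d⁸ configuration. Fluoride is a weak-field ligand. With weak-field ligands the CFSE gain from square planar is small, so a 3d d⁸ ion takes the sterically preferred tetrahedral geometry. → tetrahedral.
For [Rh(PMe₃)₄]⁺: Trimethylphosphine is neutral; balancing the +1 overall charge requires Rh(I). Rhodium is a group-9 element; Rh(I) is therefore d⁸. A 4d d⁸ ion has a large crystal-field splitting; square planar leaves the high-energy d_{x²−y²} orbital empty and maximises CFSE. → square planar.

[Rh(PMe₃)₄]⁺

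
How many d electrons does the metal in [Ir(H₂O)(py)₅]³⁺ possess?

Water is neutral; pyridine is neutral; balancing the +3 overall charge requires Ir(III).
Group 9 minus oxidation state 3 gives a d⁶ configuration.

d6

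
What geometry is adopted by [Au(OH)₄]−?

square planar

Ligand charges: each hydroxide is −1. With an overall charge of −1 the gold centre must be in the +3 oxidation state.
Group 11 minus oxidation state 3 gives a d⁸ configuration.
With 4 monodentate ligands the coordination number is 4.
A 5d d⁸ ion has a large crystal-field splitting; square planar leaves the high-energy d_{x²−y²} orbital empty and maximises CFSE.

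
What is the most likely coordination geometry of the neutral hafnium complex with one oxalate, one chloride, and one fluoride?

Ligand charges: each oxalate is −2; each chloride is −1; each fluoride is −1. With an overall charge of 0 the hafnium centre must be in the +4 oxidation state.
Hf sits in group 4, so the d-electron count is 4 − 4 = 0.
Counting donor atoms: 1×oxalate (bidentate) → 2 donors; 1×chloride (monodentate) → 1 donor; 1×fluoride (monodentate) → 1 donor. Coordination number = 4.
A d⁰ ion has no crystal-field stabilisation preference between square planar and tetrahedral, so four ligands adopt the sterically favoured tetrahedral geometry.

tetrahedral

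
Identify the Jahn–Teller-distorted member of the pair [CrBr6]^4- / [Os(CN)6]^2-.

[CrBr6]^4-: Each bromide is −1; balancing the −4 overall charge requires Cr(II). Chromium is a group-6 element; Cr(II) is therefore d⁴. Bromide is a weak-field ligand for a first-row metal, so the complex is high-spin. The t₂g³e_g¹ (high-spin) configuration has an unevenly filled e_g set; the Jahn–Teller theorem predicts a tetragonal distortion (typically axial elongation) to lift the degeneracy.
[Os(CN)6]^2-: Ligand charges: each cyanide is −1. With an overall charge of −2 the osmium centre must be in the +4 oxidation state. Os sits in group 8, so the d-electron count is 8 − 4 = 4. A 5d ion has a large Δₒ and is invariably low-spin. The d⁴ configuration leaves the e_g set evenly filled (or empty) — no strong Jahn–Teller driving force.

[CrBr6]^4-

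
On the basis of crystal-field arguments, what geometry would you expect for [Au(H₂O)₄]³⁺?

Water is neutral; balancing the +3 overall charge requires Au(III).
Gold is a group-11 element; Au(III) is therefore d⁸.
Coordination number: 4.
A 5d d⁸ ion has a large crystal-field splitting; square planar leaves the high-energy d_{x²−y²} orbital empty and maximises CFSE.

square planar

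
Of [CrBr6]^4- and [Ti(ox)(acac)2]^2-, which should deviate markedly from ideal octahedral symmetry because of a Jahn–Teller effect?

[CrBr6]^4-

[CrBr6]^4-: Each bromide is −1; balancing the −4 overall charge requires Cr(II). Chromium is a group-6 element; Cr(II) is therefore d⁴. Bromide is a weak-field ligand for a first-row metal, so the complex is high-spin. The t₂g³e_g¹ (high-spin) configuration has an unevenly filled e_g set; the Jahn–Teller theorem predicts a tetragonal distortion (typically axial elongation) to lift the degeneracy.
[Ti(ox)(acac)2]^2-: Each oxalate is −2; each acetylacetonate is −1; balancing the −2 overall charge requires Ti(II). Ti sits in group 4, so the d-electron count is 4 − 2 = 2. The d² configuration leaves the e_g set evenly filled (or empty) — no strong Jahn–Teller driving force.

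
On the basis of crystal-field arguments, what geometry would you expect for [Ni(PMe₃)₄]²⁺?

Trimethylphosphine is neutral; balancing the +2 overall charge requires Ni(II).
Ni sits in group 10, so the d-electron count is 10 − 2 = 8.
With 4 monodentate ligands the coordination number is 4.
Trimethylphosphine is a strong-field ligand (high in the spectrochemical series).
A 3d d⁸ ion with strong-field ligands gains enough CFSE to favour square planar over tetrahedral.

square planar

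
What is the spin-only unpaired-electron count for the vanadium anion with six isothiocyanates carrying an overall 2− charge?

Summing ligand charges against the −2 overall charge gives an oxidation state of +4 for vanadium.
Vanadium is a group-5 element; V(IV) is therefore d¹.
In an octahedral field the d¹ configuration is t₂g¹e_g⁰ (only one arrangement possible), giving 1 unpaired electron.

1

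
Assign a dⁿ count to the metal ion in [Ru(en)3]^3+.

Ethylenediamine is neutral; balancing the +3 overall charge requires Ru(III).
Ru sits in group 8, so the d-electron count is 8 − 3 = 5.

d⁵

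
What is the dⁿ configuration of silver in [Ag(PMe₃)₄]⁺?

Ligand charges: trimethylphosphine is neutral. With an overall charge of +1 the silver centre must be in the +1 oxidation state.
Silver is a group-11 element; Ag(I) is therefore d¹⁰.

d10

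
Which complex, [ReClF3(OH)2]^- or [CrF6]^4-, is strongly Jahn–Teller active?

[CrF6]^4-

[ReClF3(OH)2]^-: Summing ligand charges against the −1 overall charge gives an oxidation state of +5 for rhenium. Re sits in group 7, so the d-electron count is 7 − 5 = 2. The d² configuration leaves the e_g set evenly filled (or empty) — no strong Jahn–Teller driving force.
[CrF6]^4-: Ligand charges: each fluoride is −1. With an overall charge of −4 the chromium centre must be in the +2 oxidation state. Group 6 minus oxidation state 2 gives a d⁴ configuration. Fluoride is a weak-field ligand for a first-row metal, so the complex is high-spin. The t₂g³e_g¹ (high-spin) configuration has an unevenly filled e_g set; the Jahn–Teller theorem predicts a tetragonal distortion (typically axial elongation) to lift the degeneracy.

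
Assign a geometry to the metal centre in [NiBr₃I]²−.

Summing ligand charges against the −2 overall charge gives an oxidation state of +2 for nickel.
Nickel is a group-10 element; Ni(II) is therefore d⁸.
Coordination number: 4.
Bromide and iodide are weak-field ligands.
With weak-field ligands the CFSE gain from square planar is small, so a 3d d⁸ ion takes the sterically preferred tetrahedral geometry.

tetrahedral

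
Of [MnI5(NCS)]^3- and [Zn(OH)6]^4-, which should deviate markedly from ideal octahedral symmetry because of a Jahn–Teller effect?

[MnI5(NCS)]^3-

[MnI5(NCS)]^3-: Each iodide is −1; each isothiocyanate is −1; balancing the −3 overall charge requires Mn(III). Group 7 minus oxidation state 3 gives a d⁴ configuration. Iodide and isothiocyanate are weak-field ligands for a first-row metal, so the complex is high-spin. The t₂g³e_g¹ (high-spin) configuration has an unevenly filled e_g set; the Jahn–Teller theorem predicts a tetragonal distortion (typically axial elongation) to lift the degeneracy.
[Zn(OH)6]^4-: Each hydroxide is −1; balancing the −4 overall charge requires Zn(II). Zinc is a group-12 element; Zn(II) is therefore d¹⁰. The d¹⁰ configuration leaves the e_g set evenly filled (or empty) — no strong Jahn–Teller driving force.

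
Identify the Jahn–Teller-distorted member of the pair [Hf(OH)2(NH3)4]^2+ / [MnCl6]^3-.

[MnCl6]^3-

[Hf(OH)2(NH3)4]^2+: Summing ligand charges against the +2 overall charge gives an oxidation state of +4 for hafnium. Hafnium is a group-4 element; Hf(IV) is therefore d⁰. The d⁰ configuration leaves the e_g set evenly filled (or empty) — no strong Jahn–Teller driving force.
[MnCl6]^3-: Ligand charges: each chloride is −1. With an overall charge of −3 the manganese centre must be in the +3 oxidation state. Manganese is a group-7 element; Mn(III) is therefore d⁴. Chloride is a weak-field ligand for a first-row metal, so the complex is high-spin. The t₂g³e_g¹ (high-spin) configuration has an unevenly filled e_g set; the Jahn–Teller theorem predicts a tetragonal distortion (typically axial elongation) to lift the degeneracy.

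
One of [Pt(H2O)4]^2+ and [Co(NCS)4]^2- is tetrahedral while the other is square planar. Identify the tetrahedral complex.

[Co(NCS)4]^2-

For [Pt(H2O)4]^2+: Water is neutral; balancing the +2 overall charge requires Pt(II). Pt sits in group 10, so the d-electron count is 10 − 2 = 8. A 5d d⁸ ion has a large crystal-field splitting; square planar leaves the high-energy d_{x²−y²} orbital empty and maximises CFSE. → square planar.
For [Co(NCS)4]^2-: Ligand charges: each isothiocyanate is −1. With an overall charge of −2 the cobalt centre must be in the +2 oxidation state. Group 9 minus oxidation state 2 gives a d⁷ configuration. For a high-spin 3d d⁷ ion with weak-field ligands the small Δₜ gives little square-planar CFSE advantage, so four ligands adopt the sterically favoured tetrahedral geometry. → tetrahedral.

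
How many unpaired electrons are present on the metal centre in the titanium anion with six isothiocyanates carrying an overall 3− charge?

1

Each isothiocyanate is −1; balancing the −3 overall charge requires Ti(III).
Ti sits in group 4, so the d-electron count is 4 − 3 = 1.
In an octahedral field the d¹ configuration is t₂g¹e_g⁰ (only one arrangement possible), giving 1 unpaired electron.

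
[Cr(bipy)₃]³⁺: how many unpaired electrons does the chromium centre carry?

2,2′-bipyridine is neutral; balancing the +3 overall charge requires Cr(III).
Cr sits in group 6, so the d-electron count is 6 − 3 = 3.
Counting donor atoms: 3×2,2′-bipyridine (bidentate) → 6 donors. Coordination number = 6.
In an octahedral field the d³ configuration is t₂g³e_g⁰ (only one arrangement possible), giving 3 unpaired electrons.

3 unpaired electrons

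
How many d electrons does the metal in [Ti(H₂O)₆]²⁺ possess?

d²

Ligand charges: water is neutral. With an overall charge of +2 the titanium centre must be in the +2 oxidation state.
Titanium is a group-4 element; Ti(II) is therefore d².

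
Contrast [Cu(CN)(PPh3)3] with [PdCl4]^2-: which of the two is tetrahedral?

For [Cu(CN)(PPh3)3]: Ligand charges: each cyanide is −1; triphenylphosphine is neutral. With an overall charge of 0 the copper centre must be in the +1 oxidation state. Group 11 minus oxidation state 1 gives a d¹⁰ configuration. A d¹⁰ ion has no crystal-field stabilisation preference between square planar and tetrahedral, so four ligands adopt the sterically favoured tetrahedral geometry. → tetrahedral.
For [PdCl4]^2-: Summing ligand charges against the −2 overall charge gives an oxidation state of +2 for palladium. Palladium is a group-10 element; Pd(II) is therefore d⁸. A 4d d⁸ ion has a large crystal-field splitting; square planar leaves the high-energy d_{x²−y²} orbital empty and maximises CFSE. → square planar.

[Cu(CN)(PPh3)3]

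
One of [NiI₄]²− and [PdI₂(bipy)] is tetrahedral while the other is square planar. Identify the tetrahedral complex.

For [NiI₄]²−: Ligand charges: each iodide is −1. With an overall charge of −2 the nickel centre must be in the +2 oxidation state. Ni sits in group 10, so the d-electron count is 10 − 2 = 8. Iodide is a weak-field ligand. With weak-field ligands the CFSE gain from square planar is small, so a 3d d⁸ ion takes the sterically preferred tetrahedral geometry. → tetrahedral.
For [PdI₂(bipy)]: Summing ligand charges against the 0 overall charge gives an oxidation state of +2 for palladium. Palladium is a group-10 element; Pd(II) is therefore d⁸. A 4d d⁸ ion has a large crystal-field splitting; square planar leaves the high-energy d_{x²−y²} orbital empty and maximises CFSE. → square planar.

[NiI₄]²−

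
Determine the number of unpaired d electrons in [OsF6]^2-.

Summing ligand charges against the −2 overall charge gives an oxidation state of +4 for osmium.
Osmium is a group-8 element; Os(IV) is therefore d⁴.
The spin state decides the count: a 5d ion has a large Δₒ and is invariably low-spin.
An octahedral low-spin d⁴ ion is t₂g⁴e_g⁰, giving 2 unpaired electrons.

2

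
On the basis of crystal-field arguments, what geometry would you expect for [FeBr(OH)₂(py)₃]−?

octahedral

Ligand charges: each bromide is −1; each hydroxide is −1; pyridine is neutral. With an overall charge of −1 the iron centre must be in the +2 oxidation state.
Fe sits in group 8, so the d-electron count is 8 − 2 = 6.
With 6 monodentate ligands the coordination number is 6.
Six donors around a single metal centre give an octahedral coordination sphere.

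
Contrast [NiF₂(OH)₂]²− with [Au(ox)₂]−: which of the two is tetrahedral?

[NiF₂(OH)₂]²−

For [NiF₂(OH)₂]²−: Summing ligand charges against the −2 overall charge gives an oxidation state of +2 for nickel. Ni sits in group 10, so the d-electron count is 10 − 2 = 8. Fluoride and hydroxide are weak-field ligands. With weak-field ligands the CFSE gain from square planar is small, so a 3d d⁸ ion takes the sterically preferred tetrahedral geometry. → tetrahedral.
For [Au(ox)₂]−: Ligand charges: each oxalate is −2. With an overall charge of −1 the gold centre must be in the +3 oxidation state. Gold is a group-11 element; Au(III) is therefore d⁸. A 5d d⁸ ion has a large crystal-field splitting; square planar leaves the high-energy d_{x²−y²} orbital empty and maximises CFSE. → square planar.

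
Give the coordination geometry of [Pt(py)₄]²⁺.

square planar

Summing ligand charges against the +2 overall charge gives an oxidation state of +2 for platinum.
Pt sits in group 10, so the d-electron count is 10 − 2 = 8.
Coordination number: 4.
A 5d d⁸ ion has a large crystal-field splitting; square planar leaves the high-energy d_{x²−y²} orbital empty and maximises CFSE.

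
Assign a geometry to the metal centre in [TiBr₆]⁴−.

Ligand charges: each bromide is −1. With an overall charge of −4 the titanium centre must be in the +2 oxidation state.
Ti sits in group 4, so the d-electron count is 4 − 2 = 2.
Coordination number: 6.
Six donors around a single metal centre give an octahedral coordination sphere.

octahedral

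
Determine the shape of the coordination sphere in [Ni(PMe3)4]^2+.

Trimethylphosphine is neutral; balancing the +2 overall charge requires Ni(II).
Ni sits in group 10, so the d-electron count is 10 − 2 = 8.
Coordination number: 4.
Trimethylphosphine is a strong-field ligand (high in the spectrochemical series).
A 3d d⁸ ion with strong-field ligands gains enough CFSE to favour square planar over tetrahedral.

square planar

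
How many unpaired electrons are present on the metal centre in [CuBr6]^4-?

1

Summing ligand charges against the −4 overall charge gives an oxidation state of +2 for copper.
Cu sits in group 11, so the d-electron count is 11 − 2 = 9.
In an octahedral field the d⁹ configuration is t₂g⁶e_g³ (only one arrangement possible), giving 1 unpaired electron.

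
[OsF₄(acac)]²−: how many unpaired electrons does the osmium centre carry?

Ligand charges: each fluoride is −1; each acetylacetonate is −1. With an overall charge of −2 the osmium centre must be in the +3 oxidation state.
Os sits in group 8, so the d-electron count is 8 − 3 = 5.
Counting donor atoms: 4×fluoride (monodentate) → 4 donors; 1×acetylacetonate (bidentate) → 2 donors. Coordination number = 6.
The spin state decides the count: a 5d ion has a large Δₒ and is invariably low-spin.
An octahedral low-spin d⁵ ion is t₂g⁵e_g⁰, giving 1 unpaired electron.

1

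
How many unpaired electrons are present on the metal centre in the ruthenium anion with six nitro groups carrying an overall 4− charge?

Each nitro (N-bound nitrite) is −1; balancing the −4 overall charge requires Ru(II).
Ruthenium is a group-8 element; Ru(II) is therefore d⁶.
The spin state decides the count: a 4d ion has a large Δₒ and is invariably low-spin.
An octahedral low-spin d⁶ ion is t₂g⁶e_g⁰, giving 0 unpaired electrons.

0 unpaired electrons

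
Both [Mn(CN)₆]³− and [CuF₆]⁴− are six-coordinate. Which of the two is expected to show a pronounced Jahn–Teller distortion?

[Mn(CN)₆]³−: Summing ligand charges against the −3 overall charge gives an oxidation state of +3 for manganese. Group 7 minus oxidation state 3 gives a d⁴ configuration. Cyanide is a strong-field ligand (high in the spectrochemical series) for a first-row metal, so the complex is low-spin. The d⁴ configuration leaves the e_g set evenly filled (or empty) — no strong Jahn–Teller driving force.
[CuF₆]⁴−: Summing ligand charges against the −4 overall charge gives an oxidation state of +2 for copper. Group 11 minus oxidation state 2 gives a d⁹ configuration. The t₂g⁶e_g³ configuration has an unevenly filled e_g set; the Jahn–Teller theorem predicts a tetragonal distortion (typically axial elongation) to lift the degeneracy.

[CuF₆]⁴−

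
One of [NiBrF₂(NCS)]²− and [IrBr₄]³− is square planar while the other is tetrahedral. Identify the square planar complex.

[IrBr₄]³−

For [NiBrF₂(NCS)]²−: Ligand charges: each bromide is −1; each fluoride is −1; each isothiocyanate is −1. With an overall charge of −2 the nickel centre must be in the +2 oxidation state. Nickel is a group-10 element; Ni(II) is therefore d⁸. Bromide, fluoride, and isothiocyanate are weak-field ligands. With weak-field ligands the CFSE gain from square planar is small, so a 3d d⁸ ion takes the sterically preferred tetrahedral geometry. → tetrahedral.
For [IrBr₄]³−: Each bromide is −1; balancing the −3 overall charge requires Ir(I). Group 9 minus oxidation state 1 gives a d⁸ configuration. A 5d d⁸ ion has a large crystal-field splitting; square planar leaves the high-energy d_{x²−y²} orbital empty and maximises CFSE. → square planar.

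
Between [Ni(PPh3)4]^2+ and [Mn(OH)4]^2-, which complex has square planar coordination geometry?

For [Ni(PPh3)4]^2+: Triphenylphosphine is neutral; balancing the +2 overall charge requires Ni(II). Ni sits in group 10, so the d-electron count is 10 − 2 = 8. Triphenylphosphine is a strong-field ligand (high in the spectrochemical series). A 3d d⁸ ion with strong-field ligands gains enough CFSE to favour square planar over tetrahedral. → square planar.
For [Mn(OH)4]^2-: Summing ligand charges against the −2 overall charge gives an oxidation state of +2 for manganese. Group 7 minus oxidation state 2 gives a d⁵ configuration. A high-spin d⁵ ion has zero CFSE in either geometry, so four ligands adopt the sterically favoured tetrahedral geometry. → tetrahedral.

[Ni(PPh3)4]^2+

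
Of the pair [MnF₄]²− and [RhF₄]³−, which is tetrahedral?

[MnF₄]²−

For [MnF₄]²−: Summing ligand charges against the −2 overall charge gives an oxidation state of +2 for manganese. Group 7 minus oxidation state 2 gives a d⁵ configuration. A high-spin d⁵ ion has zero CFSE in either geometry, so four ligands adopt the sterically favoured tetrahedral geometry. → tetrahedral.
For [RhF₄]³−: Summing ligand charges against the −3 overall charge gives an oxidation state of +1 for rhodium. Group 9 minus oxidation state 1 gives a d⁸ configuration. A 4d d⁸ ion has a large crystal-field splitting; square planar leaves the high-energy d_{x²−y²} orbital empty and maximises CFSE. → square planar.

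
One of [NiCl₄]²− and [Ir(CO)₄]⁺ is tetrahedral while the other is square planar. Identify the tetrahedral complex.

[NiCl₄]²−

For [NiCl₄]²−: Ligand charges: each chloride is −1. With an overall charge of −2 the nickel centre must be in the +2 oxidation state. Group 10 minus oxidation state 2 gives a d⁸ configuration. Chloride is a weak-field ligand. With weak-field ligands the CFSE gain from square planar is small, so a 3d d⁸ ion takes the sterically preferred tetrahedral geometry. → tetrahedral.
For [Ir(CO)₄]⁺: Summing ligand charges against the +1 overall charge gives an oxidation state of +1 for iridium. Group 9 minus oxidation state 1 gives a d⁸ configuration. A 5d d⁸ ion has a large crystal-field splitting; square planar leaves the high-energy d_{x²−y²} orbital empty and maximises CFSE. → square planar.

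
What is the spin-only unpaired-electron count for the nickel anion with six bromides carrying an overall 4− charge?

2 unpaired electrons

Each bromide is −1; balancing the −4 overall charge requires Ni(II).
Nickel is a group-10 element; Ni(II) is therefore d⁸.
In an octahedral field the d⁸ configuration is t₂g⁶e_g² (only one arrangement possible), giving 2 unpaired electrons.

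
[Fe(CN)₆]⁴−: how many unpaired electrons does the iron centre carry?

Each cyanide is −1; balancing the −4 overall charge requires Fe(II).
Group 8 minus oxidation state 2 gives a d⁶ configuration.
The spin state decides the count: Cyanide is a strong-field ligand (high in the spectrochemical series) for a first-row metal, so the complex is low-spin.
An octahedral low-spin d⁶ ion is t₂g⁶e_g⁰, giving 0 unpaired electrons.

0 unpaired electrons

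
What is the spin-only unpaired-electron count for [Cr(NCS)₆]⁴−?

Summing ligand charges against the −4 overall charge gives an oxidation state of +2 for chromium.
Chromium is a group-6 element; Cr(II) is therefore d⁴.
The spin state decides the count: Isothiocyanate is a weak-field ligand for a first-row metal, so the complex is high-spin.
An octahedral high-spin d⁴ ion is t₂g³e_g¹, giving 4 unpaired electrons.

4 unpaired electrons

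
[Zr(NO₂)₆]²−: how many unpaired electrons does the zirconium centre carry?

0 unpaired electrons

Summing ligand charges against the −2 overall charge gives an oxidation state of +4 for zirconium.
Zirconium is a group-4 element; Zr(IV) is therefore d⁰.
In an octahedral field the d⁰ configuration is t₂g⁰e_g⁰, giving 0 unpaired electrons.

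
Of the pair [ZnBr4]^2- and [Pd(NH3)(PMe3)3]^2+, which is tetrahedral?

[ZnBr4]^2-

For [ZnBr4]^2-: Each bromide is −1; balancing the −2 overall charge requires Zn(II). Zinc is a group-12 element; Zn(II) is therefore d¹⁰. A d¹⁰ ion has no crystal-field stabilisation preference between square planar and tetrahedral, so four ligands adopt the sterically favoured tetrahedral geometry. → tetrahedral.
For [Pd(NH3)(PMe3)3]^2+: Ligand charges: ammonia is neutral; trimethylphosphine is neutral. With an overall charge of +2 the palladium centre must be in the +2 oxidation state. Palladium is a group-10 element; Pd(II) is therefore d⁸. A 4d d⁸ ion has a large crystal-field splitting; square planar leaves the high-energy d_{x²−y²} orbital empty and maximises CFSE. → square planar.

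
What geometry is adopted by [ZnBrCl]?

Each bromide is −1; each chloride is −1; balancing the 0 overall charge requires Zn(II).
Group 12 minus oxidation state 2 gives a d¹⁰ configuration.
Coordination number: 2.
A d¹⁰ ion with only two ligands adopts a linear arrangement (sp hybridisation; no CFSE preference).

linear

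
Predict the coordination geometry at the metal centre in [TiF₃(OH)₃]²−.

octahedral

Summing ligand charges against the −2 overall charge gives an oxidation state of +4 for titanium.
Ti sits in group 4, so the d-electron count is 4 − 4 = 0.
Coordination number: 6.
Six donors around a single metal centre give an octahedral coordination sphere.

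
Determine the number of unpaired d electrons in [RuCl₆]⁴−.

Ligand charges: each chloride is −1. With an overall charge of −4 the ruthenium centre must be in the +2 oxidation state.
Ru sits in group 8, so the d-electron count is 8 − 2 = 6.
The spin state decides the count: a 4d ion has a large Δₒ and is invariably low-spin.
An octahedral low-spin d⁶ ion is t₂g⁶e_g⁰, giving 0 unpaired electrons.

0 unpaired electrons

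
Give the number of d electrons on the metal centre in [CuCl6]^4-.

d⁹

Each chloride is −1; balancing the −4 overall charge requires Cu(II).
Copper is a group-11 element; Cu(II) is therefore d⁹.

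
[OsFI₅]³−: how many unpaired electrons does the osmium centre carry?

1 unpaired electron

Ligand charges: each fluoride is −1; each iodide is −1. With an overall charge of −3 the osmium centre must be in the +3 oxidation state.
Os sits in group 8, so the d-electron count is 8 − 3 = 5.
The spin state decides the count: a 5d ion has a large Δₒ and is invariably low-spin.
An octahedral low-spin d⁵ ion is t₂g⁵e_g⁰, giving 1 unpaired electron.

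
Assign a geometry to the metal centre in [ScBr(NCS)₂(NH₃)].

Each bromide is −1; each isothiocyanate is −1; ammonia is neutral; balancing the 0 overall charge requires Sc(III).
Scandium is a group-3 element; Sc(III) is therefore d⁰.
With 4 monodentate ligands the coordination number is 4.
A d⁰ ion has no crystal-field stabilisation preference between square planar and tetrahedral, so four ligands adopt the sterically favoured tetrahedral geometry.

tetrahedral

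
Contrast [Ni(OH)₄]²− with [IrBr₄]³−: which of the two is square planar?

[IrBr₄]³−

For [Ni(OH)₄]²−: Each hydroxide is −1; balancing the −2 overall charge requires Ni(II). Ni sits in group 10, so the d-electron count is 10 − 2 = 8. Hydroxide is a weak-field ligand. With weak-field ligands the CFSE gain from square planar is small, so a 3d d⁸ ion takes the sterically preferred tetrahedral geometry. → tetrahedral.
For [IrBr₄]³−: Summing ligand charges against the −3 overall charge gives an oxidation state of +1 for iridium. Iridium is a group-9 element; Ir(I) is therefore d⁸. A 5d d⁸ ion has a large crystal-field splitting; square planar leaves the high-energy d_{x²−y²} orbital empty and maximises CFSE. → square planar.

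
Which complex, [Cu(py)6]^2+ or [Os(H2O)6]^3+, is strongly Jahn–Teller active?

[Cu(py)6]^2+

[Cu(py)6]^2+: Ligand charges: pyridine is neutral. With an overall charge of +2 the copper centre must be in the +2 oxidation state. Cu sits in group 11, so the d-electron count is 11 − 2 = 9. The t₂g⁶e_g³ configuration has an unevenly filled e_g set; the Jahn–Teller theorem predicts a tetragonal distortion (typically axial elongation) to lift the degeneracy.
[Os(H2O)6]^3+: Water is neutral; balancing the +3 overall charge requires Os(III). Osmium is a group-8 element; Os(III) is therefore d⁵. A 5d ion has a large Δₒ and is invariably low-spin. The d⁵ configuration leaves the e_g set evenly filled (or empty) — no strong Jahn–Teller driving force.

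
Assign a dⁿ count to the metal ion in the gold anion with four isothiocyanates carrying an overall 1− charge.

d⁸

Summing ligand charges against the −1 overall charge gives an oxidation state of +3 for gold.
Gold is a group-11 element; Au(III) is therefore d⁸.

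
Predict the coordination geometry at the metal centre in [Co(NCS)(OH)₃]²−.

tetrahedral

Each isothiocyanate is −1; each hydroxide is −1; balancing the −2 overall charge requires Co(II).
Group 9 minus oxidation state 2 gives a d⁷ configuration.
With 4 monodentate ligands the coordination number is 4.
Hydroxide and isothiocyanate are weak-field ligands.
For a high-spin 3d d⁷ ion with weak-field ligands the small Δₜ gives little square-planar CFSE advantage, so four ligands adopt the sterically favoured tetrahedral geometry.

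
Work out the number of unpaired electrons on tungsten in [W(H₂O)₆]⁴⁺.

2 unpaired electrons

Summing ligand charges against the +4 overall charge gives an oxidation state of +4 for tungsten.
W sits in group 6, so the d-electron count is 6 − 4 = 2.
In an octahedral field the d² configuration is t₂g²e_g⁰ (only one arrangement possible), giving 2 unpaired electrons.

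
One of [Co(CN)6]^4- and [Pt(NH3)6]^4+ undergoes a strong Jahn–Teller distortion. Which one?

[Co(CN)6]^4-: Each cyanide is −1; balancing the −4 overall charge requires Co(II). Cobalt is a group-9 element; Co(II) is therefore d⁷. Cyanide is a strong-field ligand (high in the spectrochemical series) for a first-row metal, so the complex is low-spin. The t₂g⁶e_g¹ (low-spin) configuration has an unevenly filled e_g set; the Jahn–Teller theorem predicts a tetragonal distortion (typically axial elongation) to lift the degeneracy.
[Pt(NH3)6]^4+: Summing ligand charges against the +4 overall charge gives an oxidation state of +4 for platinum. Pt sits in group 10, so the d-electron count is 10 − 4 = 6. A 5d ion has a large Δₒ and is invariably low-spin. The d⁶ configuration leaves the e_g set evenly filled (or empty) — no strong Jahn–Teller driving force.

[Co(CN)6]^4-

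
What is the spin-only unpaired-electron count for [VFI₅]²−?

1 unpaired electron

Ligand charges: each fluoride is −1; each iodide is −1. With an overall charge of −2 the vanadium centre must be in the +4 oxidation state.
V sits in group 5, so the d-electron count is 5 − 4 = 1.
In an octahedral field the d¹ configuration is t₂g¹e_g⁰ (only one arrangement possible), giving 1 unpaired electron.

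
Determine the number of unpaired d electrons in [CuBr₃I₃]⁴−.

Summing ligand charges against the −4 overall charge gives an oxidation state of +2 for copper.
Copper is a group-11 element; Cu(II) is therefore d⁹.
In an octahedral field the d⁹ configuration is t₂g⁶e_g³ (only one arrangement possible), giving 1 unpaired electron.

1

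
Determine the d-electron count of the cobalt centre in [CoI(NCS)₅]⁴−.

d⁷

Ligand charges: each iodide is −1; each isothiocyanate is −1. With an overall charge of −4 the cobalt centre must be in the +2 oxidation state.
Cobalt is a group-9 element; Co(II) is therefore d⁷.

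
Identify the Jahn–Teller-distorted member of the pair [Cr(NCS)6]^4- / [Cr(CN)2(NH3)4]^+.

[Cr(NCS)6]^4-

[Cr(NCS)6]^4-: Ligand charges: each isothiocyanate is −1. With an overall charge of −4 the chromium centre must be in the +2 oxidation state. Chromium is a group-6 element; Cr(II) is therefore d⁴. Isothiocyanate is a weak-field ligand for a first-row metal, so the complex is high-spin. The t₂g³e_g¹ (high-spin) configuration has an unevenly filled e_g set; the Jahn–Teller theorem predicts a tetragonal distortion (typically axial elongation) to lift the degeneracy.
[Cr(CN)2(NH3)4]^+: Ligand charges: each cyanide is −1; ammonia is neutral. With an overall charge of +1 the chromium centre must be in the +3 oxidation state. Group 6 minus oxidation state 3 gives a d³ configuration. The d³ configuration leaves the e_g set evenly filled (or empty) — no strong Jahn–Teller driving force.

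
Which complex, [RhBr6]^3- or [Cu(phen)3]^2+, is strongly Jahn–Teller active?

[Cu(phen)3]^2+

[RhBr6]^3-: Summing ligand charges against the −3 overall charge gives an oxidation state of +3 for rhodium. Group 9 minus oxidation state 3 gives a d⁶ configuration. A 4d ion has a large Δₒ and is invariably low-spin. The d⁶ configuration leaves the e_g set evenly filled (or empty) — no strong Jahn–Teller driving force.
[Cu(phen)3]^2+: Summing ligand charges against the +2 overall charge gives an oxidation state of +2 for copper. Cu sits in group 11, so the d-electron count is 11 − 2 = 9. The t₂g⁶e_g³ configuration has an unevenly filled e_g set; the Jahn–Teller theorem predicts a tetragonal distortion (typically axial elongation) to lift the degeneracy.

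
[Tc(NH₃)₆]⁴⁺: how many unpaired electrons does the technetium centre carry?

Ligand charges: ammonia is neutral. With an overall charge of +4 the technetium centre must be in the +4 oxidation state.
Tc sits in group 7, so the d-electron count is 7 − 4 = 3.
In an octahedral field the d³ configuration is t₂g³e_g⁰ (only one arrangement possible), giving 3 unpaired electrons.

3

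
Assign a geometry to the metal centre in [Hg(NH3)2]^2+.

Ammonia is neutral; balancing the +2 overall charge requires Hg(II).
Mercury is a group-12 element; Hg(II) is therefore d¹⁰.
Coordination number: 2.
A d¹⁰ ion with only two ligands adopts a linear arrangement (sp hybridisation; no CFSE preference).

linear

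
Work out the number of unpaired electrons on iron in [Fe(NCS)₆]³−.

Ligand charges: each isothiocyanate is −1. With an overall charge of −3 the iron centre must be in the +3 oxidation state.
Fe sits in group 8, so the d-electron count is 8 − 3 = 5.
The spin state decides the count: Isothiocyanate is a weak-field ligand for a first-row metal, so the complex is high-spin.
An octahedral high-spin d⁵ ion is t₂g³e_g², giving 5 unpaired electrons.

5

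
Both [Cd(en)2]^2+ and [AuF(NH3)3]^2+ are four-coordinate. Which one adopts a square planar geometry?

For [Cd(en)2]^2+: Summing ligand charges against the +2 overall charge gives an oxidation state of +2 for cadmium. Cadmium is a group-12 element; Cd(II) is therefore d¹⁰. A d¹⁰ ion has no crystal-field stabilisation preference between square planar and tetrahedral, so four ligands adopt the sterically favoured tetrahedral geometry. → tetrahedral.
For [AuF(NH3)3]^2+: Ligand charges: each fluoride is −1; ammonia is neutral. With an overall charge of +2 the gold centre must be in the +3 oxidation state. Group 11 minus oxidation state 3 gives a d⁸ configuration. A 5d d⁸ ion has a large crystal-field splitting; square planar leaves the high-energy d_{x²−y²} orbital empty and maximises CFSE. → square planar.

[AuF(NH3)3]^2+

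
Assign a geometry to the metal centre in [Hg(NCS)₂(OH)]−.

trigonal planar

Summing ligand charges against the −1 overall charge gives an oxidation state of +2 for mercury.
Group 12 minus oxidation state 2 gives a d¹⁰ configuration.
With 3 monodentate ligands the coordination number is 3.
Three ligands around a d¹⁰ centre minimise repulsion in a trigonal-planar arrangement.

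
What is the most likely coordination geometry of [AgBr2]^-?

linear

Ligand charges: each bromide is −1. With an overall charge of −1 the silver centre must be in the +1 oxidation state.
Ag sits in group 11, so the d-electron count is 11 − 1 = 10.
Coordination number: 2.
A d¹⁰ ion with only two ligands adopts a linear arrangement (sp hybridisation; no CFSE preference).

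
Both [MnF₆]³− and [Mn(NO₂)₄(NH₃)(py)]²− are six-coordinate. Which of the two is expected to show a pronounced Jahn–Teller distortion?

[MnF₆]³−: Summing ligand charges against the −3 overall charge gives an oxidation state of +3 for manganese. Mn sits in group 7, so the d-electron count is 7 − 3 = 4. Fluoride is a weak-field ligand for a first-row metal, so the complex is high-spin. The t₂g³e_g¹ (high-spin) configuration has an unevenly filled e_g set; the Jahn–Teller theorem predicts a tetragonal distortion (typically axial elongation) to lift the degeneracy.
[Mn(NO₂)₄(NH₃)(py)]²−: Summing ligand charges against the −2 overall charge gives an oxidation state of +2 for manganese. Group 7 minus oxidation state 2 gives a d⁵ configuration. Nitro (N-bound nitrite) is a strong-field ligand (high in the spectrochemical series) for a first-row metal, so the complex is low-spin. The d⁵ configuration leaves the e_g set evenly filled (or empty) — no strong Jahn–Teller driving force.

[MnF₆]³−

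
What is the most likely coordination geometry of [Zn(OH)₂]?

Summing ligand charges against the 0 overall charge gives an oxidation state of +2 for zinc.
Zinc is a group-12 element; Zn(II) is therefore d¹⁰.
Coordination number: 2.
A d¹⁰ ion with only two ligands adopts a linear arrangement (sp hybridisation; no CFSE preference).

linear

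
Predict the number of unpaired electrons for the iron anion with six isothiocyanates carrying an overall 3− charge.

Summing ligand charges against the −3 overall charge gives an oxidation state of +3 for iron.
Fe sits in group 8, so the d-electron count is 8 − 3 = 5.
The spin state decides the count: Isothiocyanate is a weak-field ligand for a first-row metal, so the complex is high-spin.
An octahedral high-spin d⁵ ion is t₂g³e_g², giving 5 unpaired electrons.

5 unpaired electrons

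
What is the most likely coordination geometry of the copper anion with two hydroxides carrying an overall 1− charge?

Summing ligand charges against the −1 overall charge gives an oxidation state of +1 for copper.
Cu sits in group 11, so the d-electron count is 11 − 1 = 10.
Coordination number: 2.
A d¹⁰ ion with only two ligands adopts a linear arrangement (sp hybridisation; no CFSE preference).

linear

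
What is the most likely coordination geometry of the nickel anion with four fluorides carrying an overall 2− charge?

tetrahedral

Summing ligand charges against the −2 overall charge gives an oxidation state of +2 for nickel.
Ni sits in group 10, so the d-electron count is 10 − 2 = 8.
Coordination number: 4.
Fluoride is a weak-field ligand.
With weak-field ligands the CFSE gain from square planar is small, so a 3d d⁸ ion takes the sterically preferred tetrahedral geometry.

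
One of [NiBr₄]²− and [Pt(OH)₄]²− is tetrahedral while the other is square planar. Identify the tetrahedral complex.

For [NiBr₄]²−: Each bromide is −1; balancing the −2 overall charge requires Ni(II). Nickel is a group-10 element; Ni(II) is therefore d⁸. Bromide is a weak-field ligand. With weak-field ligands the CFSE gain from square planar is small, so a 3d d⁸ ion takes the sterically preferred tetrahedral geometry. → tetrahedral.
For [Pt(OH)₄]²−: Summing ligand charges against the −2 overall charge gives an oxidation state of +2 for platinum. Group 10 minus oxidation state 2 gives a d⁸ configuration. A 5d d⁸ ion has a large crystal-field splitting; square planar leaves the high-energy d_{x²−y²} orbital empty and maximises CFSE. → square planar.

[NiBr₄]²−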